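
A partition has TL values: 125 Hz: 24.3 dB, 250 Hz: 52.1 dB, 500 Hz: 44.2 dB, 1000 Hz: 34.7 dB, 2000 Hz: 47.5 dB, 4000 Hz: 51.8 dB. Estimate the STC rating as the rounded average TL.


Given TL values at each frequency:
  125 Hz: 24.3 dB
  250 Hz: 52.1 dB
  500 Hz: 44.2 dB
  1000 Hz: 34.7 dB
  2000 Hz: 47.5 dB
  4000 Hz: 51.8 dB
Formula: STC ~ round(average of TL values)
Sum = 24.3 + 52.1 + 44.2 + 34.7 + 47.5 + 51.8 = 254.6
Average = 254.6 / 6 = 42.43
Rounded: 42

42


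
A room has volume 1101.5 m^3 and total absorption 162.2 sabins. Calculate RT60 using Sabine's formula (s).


Given values:
  V = 1101.5 m^3
  A = 162.2 sabins
Formula: RT60 = 0.161 * V / A
Numerator: 0.161 * 1101.5 = 177.3415
RT60 = 177.3415 / 162.2 = 1.093

1.093 s


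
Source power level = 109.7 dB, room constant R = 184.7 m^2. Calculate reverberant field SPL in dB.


Given values:
  Lw = 109.7 dB, R = 184.7 m^2
Formula: SPL = Lw + 10 * log10(4 / R)
Compute 4 / R = 4 / 184.7 = 0.021657
Compute 10 * log10(0.021657) = -16.644
SPL = 109.7 + (-16.644) = 93.06

93.06 dB


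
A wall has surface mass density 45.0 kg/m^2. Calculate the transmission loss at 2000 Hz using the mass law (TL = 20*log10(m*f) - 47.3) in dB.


Given values:
  m = 45.0 kg/m^2, f = 2000 Hz
Formula: TL = 20 * log10(m * f) - 47.3
Compute m * f = 45.0 * 2000 = 90000.0
Compute log10(90000.0) = 4.954243
Compute 20 * 4.954243 = 99.0849
TL = 99.0849 - 47.3 = 51.78

51.78 dB


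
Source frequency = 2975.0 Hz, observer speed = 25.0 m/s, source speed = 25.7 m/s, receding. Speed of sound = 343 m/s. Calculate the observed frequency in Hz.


Given values:
  f_s = 2975.0 Hz, v_o = 25.0 m/s, v_s = 25.7 m/s
  Direction: receding
Formula: f_o = f_s * (c - v_o) / (c + v_s)
Numerator: c - v_o = 343 - 25.0 = 318.0
Denominator: c + v_s = 343 + 25.7 = 368.7
f_o = 2975.0 * 318.0 / 368.7 = 2565.91

2565.91 Hz


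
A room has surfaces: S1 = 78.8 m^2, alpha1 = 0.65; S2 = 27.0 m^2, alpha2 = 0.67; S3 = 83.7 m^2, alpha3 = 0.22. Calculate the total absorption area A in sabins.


Given surfaces:
  Surface 1: 78.8 * 0.65 = 51.22
  Surface 2: 27.0 * 0.67 = 18.09
  Surface 3: 83.7 * 0.22 = 18.414
Formula: A = sum(Si * alpha_i)
A = 51.22 + 18.09 + 18.414
A = 87.72

87.72 sabins


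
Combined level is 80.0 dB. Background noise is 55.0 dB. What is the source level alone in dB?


Given values:
  L_total = 80.0 dB, L_bg = 55.0 dB
Formula: L_source = 10 * log10(10^(L_total/10) - 10^(L_bg/10))
Convert to linear:
  10^(80.0/10) = 100000000.0
  10^(55.0/10) = 316227.766
Difference: 100000000.0 - 316227.766 = 99683772.234
L_source = 10 * log10(99683772.234) = 79.99

79.99 dB


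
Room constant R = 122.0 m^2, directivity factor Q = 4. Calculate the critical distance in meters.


Given values:
  R = 122.0 m^2, Q = 4
Formula: d_c = 0.141 * sqrt(Q * R)
Compute Q * R = 4 * 122.0 = 488.0
Compute sqrt(488.0) = 22.0907
d_c = 0.141 * 22.0907 = 3.115

3.115 m


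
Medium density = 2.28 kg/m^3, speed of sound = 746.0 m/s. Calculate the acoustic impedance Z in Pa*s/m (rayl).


Given values:
  rho = 2.28 kg/m^3
  c = 746.0 m/s
Formula: Z = rho * c
Z = 2.28 * 746.0
Z = 1700.88

1700.88 rayl


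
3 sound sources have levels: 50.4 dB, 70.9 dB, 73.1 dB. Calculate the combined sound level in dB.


Formula: L_total = 10 * log10( sum(10^(Li/10)) )
  Source 1: 10^(50.4/10) = 109647.8196
  Source 2: 10^(70.9/10) = 12302687.7081
  Source 3: 10^(73.1/10) = 20417379.4467
Sum of linear values = 32829714.9744
L_total = 10 * log10(32829714.9744) = 75.16

75.16 dB


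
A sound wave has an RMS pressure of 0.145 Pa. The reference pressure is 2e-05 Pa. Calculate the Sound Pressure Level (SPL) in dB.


Given values:
  p = 0.145 Pa
  p_ref = 2e-05 Pa
Formula: SPL = 20 * log10(p / p_ref)
Compute ratio: p / p_ref = 0.145 / 2e-05 = 7250
Compute log10: log10(7250) = 3.860338
Multiply: SPL = 20 * 3.860338 = 77.21

77.21 dB


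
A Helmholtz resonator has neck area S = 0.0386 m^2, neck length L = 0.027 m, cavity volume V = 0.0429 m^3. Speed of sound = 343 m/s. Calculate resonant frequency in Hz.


Given values:
  S = 0.0386 m^2, L = 0.027 m, V = 0.0429 m^3, c = 343 m/s
Formula: f = (c / (2*pi)) * sqrt(S / (V * L))
Compute V * L = 0.0429 * 0.027 = 0.0011583
Compute S / (V * L) = 0.0386 / 0.0011583 = 33.3247
Compute sqrt(33.3247) = 5.772755
Compute c / (2*pi) = 343 / 6.283185 = 54.590148
f = 54.590148 * 5.772755 = 315.14

315.14 Hz


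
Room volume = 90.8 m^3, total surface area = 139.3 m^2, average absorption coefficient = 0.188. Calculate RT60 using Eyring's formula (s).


Given values:
  V = 90.8 m^3, S = 139.3 m^2, alpha = 0.188
Formula: RT60 = 0.161 * V / (-S * ln(1 - alpha))
Compute ln(1 - 0.188) = ln(0.812) = -0.208255
Denominator: -139.3 * -0.208255 = 29.0099
Numerator: 0.161 * 90.8 = 14.6188
RT60 = 14.6188 / 29.0099 = 0.504

0.504 s


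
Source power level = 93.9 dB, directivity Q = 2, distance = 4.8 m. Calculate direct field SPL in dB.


Given values:
  Lw = 93.9 dB, Q = 2, r = 4.8 m
Formula: SPL = Lw + 10 * log10(Q / (4 * pi * r^2))
Compute 4 * pi * r^2 = 4 * pi * 4.8^2 = 289.5292
Compute Q / denom = 2 / 289.5292 = 0.00690777
Compute 10 * log10(0.00690777) = -21.6066
SPL = 93.9 + (-21.6066) = 72.29

72.29 dB


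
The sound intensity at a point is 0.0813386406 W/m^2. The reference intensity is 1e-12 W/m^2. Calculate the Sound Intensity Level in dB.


Given values:
  I = 0.0813386406 W/m^2
  I_ref = 1e-12 W/m^2
Formula: SIL = 10 * log10(I / I_ref)
Compute ratio: I / I_ref = 81338640600
Compute log10: log10(81338640600) = 10.910297
Multiply: SIL = 10 * 10.910297 = 109.1

109.1 dB


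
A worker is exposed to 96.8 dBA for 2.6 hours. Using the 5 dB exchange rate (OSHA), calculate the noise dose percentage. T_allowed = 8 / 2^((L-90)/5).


Given values:
  L = 96.8 dBA, T = 2.6 hours
Formula: T_allowed = 8 / 2^((L - 90) / 5)
Compute exponent: (96.8 - 90) / 5 = 1.36
Compute 2^(1.36) = 2.566852
T_allowed = 8 / 2.566852 = 3.116658 hours
Dose = (T / T_allowed) * 100
Dose = (2.6 / 3.116658) * 100 = 83.42

83.42 %


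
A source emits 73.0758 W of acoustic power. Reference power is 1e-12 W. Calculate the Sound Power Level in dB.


Given values:
  W = 73.0758 W
  W_ref = 1e-12 W
Formula: SWL = 10 * log10(W / W_ref)
Compute ratio: W / W_ref = 73075800000000
Compute log10: log10(73075800000000) = 13.863774
Multiply: SWL = 10 * 13.863774 = 138.64

138.64 dB


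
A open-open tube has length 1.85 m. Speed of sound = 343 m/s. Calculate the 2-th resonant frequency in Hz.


Given values:
  Tube type: open-open, L = 1.85 m, c = 343 m/s, n = 2
Formula: f_n = n * c / (2 * L)
Compute 2 * L = 2 * 1.85 = 3.7
f = 2 * 343 / 3.7
f = 185.41

185.41 Hz


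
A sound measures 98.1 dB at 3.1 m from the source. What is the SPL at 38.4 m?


Given values:
  SPL1 = 98.1 dB, r1 = 3.1 m, r2 = 38.4 m
Formula: SPL2 = SPL1 - 20 * log10(r2 / r1)
Compute ratio: r2 / r1 = 38.4 / 3.1 = 12.3871
Compute log10: log10(12.3871) = 1.09297
Compute drop: 20 * 1.09297 = 21.8594
SPL2 = 98.1 - 21.8594 = 76.24

76.24 dB


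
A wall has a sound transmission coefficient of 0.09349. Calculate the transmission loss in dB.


Given values:
  tau = 0.09349
Formula: TL = 10 * log10(1 / tau)
Compute 1 / tau = 1 / 0.09349 = 10.6963
Compute log10(10.6963) = 1.029234
TL = 10 * 1.029234 = 10.29

10.29 dB


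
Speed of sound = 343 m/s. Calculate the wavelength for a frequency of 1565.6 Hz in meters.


Given values:
  c = 343 m/s, f = 1565.6 Hz
Formula: lambda = c / f
lambda = 343 / 1565.6
lambda = 0.2191

0.2191 m


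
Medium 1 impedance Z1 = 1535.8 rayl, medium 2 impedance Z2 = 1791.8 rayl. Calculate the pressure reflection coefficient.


Given values:
  Z1 = 1535.8 rayl, Z2 = 1791.8 rayl
Formula: R = (Z2 - Z1) / (Z2 + Z1)
Numerator: Z2 - Z1 = 1791.8 - 1535.8 = 256.0
Denominator: Z2 + Z1 = 1791.8 + 1535.8 = 3327.6
R = 256.0 / 3327.6 = 0.0769

0.0769


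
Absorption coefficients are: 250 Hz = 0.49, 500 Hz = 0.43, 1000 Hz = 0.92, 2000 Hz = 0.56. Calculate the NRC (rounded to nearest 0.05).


Given values:
  a_250 = 0.49, a_500 = 0.43
  a_1000 = 0.92, a_2000 = 0.56
Formula: NRC = (a250 + a500 + a1000 + a2000) / 4
Sum = 0.49 + 0.43 + 0.92 + 0.56 = 2.4
NRC = 2.4 / 4 = 0.6
Rounded to nearest 0.05: 0.6

0.6


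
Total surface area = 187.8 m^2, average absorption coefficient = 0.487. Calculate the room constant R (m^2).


Given values:
  S = 187.8 m^2, alpha = 0.487
Formula: R = S * alpha / (1 - alpha)
Numerator: 187.8 * 0.487 = 91.4586
Denominator: 1 - 0.487 = 0.513
R = 91.4586 / 0.513 = 178.28

178.28 m^2


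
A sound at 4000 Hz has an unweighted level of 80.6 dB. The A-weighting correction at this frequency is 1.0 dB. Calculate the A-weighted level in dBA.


Given values:
  SPL = 80.6 dB
  A-weighting at 4000 Hz = 1.0 dB
Formula: L_A = SPL + A_weight
L_A = 80.6 + (1.0)
L_A = 81.6

81.6 dBA


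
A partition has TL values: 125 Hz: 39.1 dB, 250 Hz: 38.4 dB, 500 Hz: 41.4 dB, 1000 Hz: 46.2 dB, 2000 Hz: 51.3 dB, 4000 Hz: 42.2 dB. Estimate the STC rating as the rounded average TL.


Given TL values at each frequency:
  125 Hz: 39.1 dB
  250 Hz: 38.4 dB
  500 Hz: 41.4 dB
  1000 Hz: 46.2 dB
  2000 Hz: 51.3 dB
  4000 Hz: 42.2 dB
Formula: STC ~ round(average of TL values)
Sum = 39.1 + 38.4 + 41.4 + 46.2 + 51.3 + 42.2 = 258.6
Average = 258.6 / 6 = 43.1
Rounded: 43

43


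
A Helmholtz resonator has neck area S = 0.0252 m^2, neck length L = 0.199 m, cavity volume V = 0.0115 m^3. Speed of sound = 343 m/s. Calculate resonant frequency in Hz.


Given values:
  S = 0.0252 m^2, L = 0.199 m, V = 0.0115 m^3, c = 343 m/s
Formula: f = (c / (2*pi)) * sqrt(S / (V * L))
Compute V * L = 0.0115 * 0.199 = 0.0022885
Compute S / (V * L) = 0.0252 / 0.0022885 = 11.0116
Compute sqrt(11.0116) = 3.318373
Compute c / (2*pi) = 343 / 6.283185 = 54.590148
f = 54.590148 * 3.318373 = 181.15

181.15 Hz


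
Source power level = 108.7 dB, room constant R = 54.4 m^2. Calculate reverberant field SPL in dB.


Given values:
  Lw = 108.7 dB, R = 54.4 m^2
Formula: SPL = Lw + 10 * log10(4 / R)
Compute 4 / R = 4 / 54.4 = 0.073529
Compute 10 * log10(0.073529) = -11.3354
SPL = 108.7 + (-11.3354) = 97.36

97.36 dB


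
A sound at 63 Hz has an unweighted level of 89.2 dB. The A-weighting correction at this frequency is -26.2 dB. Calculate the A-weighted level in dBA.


Given values:
  SPL = 89.2 dB
  A-weighting at 63 Hz = -26.2 dB
Formula: L_A = SPL + A_weight
L_A = 89.2 + (-26.2)
L_A = 63.0

63.0 dBA


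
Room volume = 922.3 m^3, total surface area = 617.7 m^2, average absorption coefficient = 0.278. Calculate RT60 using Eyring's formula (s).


Given values:
  V = 922.3 m^3, S = 617.7 m^2, alpha = 0.278
Formula: RT60 = 0.161 * V / (-S * ln(1 - alpha))
Compute ln(1 - 0.278) = ln(0.722) = -0.32573
Denominator: -617.7 * -0.32573 = 201.2034
Numerator: 0.161 * 922.3 = 148.4903
RT60 = 148.4903 / 201.2034 = 0.738

0.738 s


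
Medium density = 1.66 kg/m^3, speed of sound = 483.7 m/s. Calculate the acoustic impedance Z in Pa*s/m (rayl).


Given values:
  rho = 1.66 kg/m^3
  c = 483.7 m/s
Formula: Z = rho * c
Z = 1.66 * 483.7
Z = 802.94

802.94 rayl


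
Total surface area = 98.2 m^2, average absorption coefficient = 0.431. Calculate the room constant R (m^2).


Given values:
  S = 98.2 m^2, alpha = 0.431
Formula: R = S * alpha / (1 - alpha)
Numerator: 98.2 * 0.431 = 42.3242
Denominator: 1 - 0.431 = 0.569
R = 42.3242 / 0.569 = 74.38

74.38 m^2


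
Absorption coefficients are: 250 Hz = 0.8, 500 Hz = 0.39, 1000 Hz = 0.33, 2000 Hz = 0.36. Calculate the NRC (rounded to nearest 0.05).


Given values:
  a_250 = 0.8, a_500 = 0.39
  a_1000 = 0.33, a_2000 = 0.36
Formula: NRC = (a250 + a500 + a1000 + a2000) / 4
Sum = 0.8 + 0.39 + 0.33 + 0.36 = 1.88
NRC = 1.88 / 4 = 0.47
Rounded to nearest 0.05: 0.45

0.45


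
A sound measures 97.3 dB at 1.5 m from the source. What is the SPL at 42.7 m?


Given values:
  SPL1 = 97.3 dB, r1 = 1.5 m, r2 = 42.7 m
Formula: SPL2 = SPL1 - 20 * log10(r2 / r1)
Compute ratio: r2 / r1 = 42.7 / 1.5 = 28.4667
Compute log10: log10(28.4667) = 1.454337
Compute drop: 20 * 1.454337 = 29.0867
SPL2 = 97.3 - 29.0867 = 68.21

68.21 dB


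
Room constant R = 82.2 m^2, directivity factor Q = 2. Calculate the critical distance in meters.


Given values:
  R = 82.2 m^2, Q = 2
Formula: d_c = 0.141 * sqrt(Q * R)
Compute Q * R = 2 * 82.2 = 164.4
Compute sqrt(164.4) = 12.8219
d_c = 0.141 * 12.8219 = 1.808

1.808 m


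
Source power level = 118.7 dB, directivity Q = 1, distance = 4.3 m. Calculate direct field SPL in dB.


Given values:
  Lw = 118.7 dB, Q = 1, r = 4.3 m
Formula: SPL = Lw + 10 * log10(Q / (4 * pi * r^2))
Compute 4 * pi * r^2 = 4 * pi * 4.3^2 = 232.3522
Compute Q / denom = 1 / 232.3522 = 0.00430381
Compute 10 * log10(0.00430381) = -23.6615
SPL = 118.7 + (-23.6615) = 95.04

95.04 dB


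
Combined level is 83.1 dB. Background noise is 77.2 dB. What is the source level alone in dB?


Given values:
  L_total = 83.1 dB, L_bg = 77.2 dB
Formula: L_source = 10 * log10(10^(L_total/10) - 10^(L_bg/10))
Convert to linear:
  10^(83.1/10) = 204173794.467
  10^(77.2/10) = 52480746.025
Difference: 204173794.467 - 52480746.025 = 151693048.442
L_source = 10 * log10(151693048.442) = 81.81

81.81 dB


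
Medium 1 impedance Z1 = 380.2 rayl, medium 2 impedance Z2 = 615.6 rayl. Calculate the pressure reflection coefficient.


Given values:
  Z1 = 380.2 rayl, Z2 = 615.6 rayl
Formula: R = (Z2 - Z1) / (Z2 + Z1)
Numerator: Z2 - Z1 = 615.6 - 380.2 = 235.4
Denominator: Z2 + Z1 = 615.6 + 380.2 = 995.8
R = 235.4 / 995.8 = 0.2364

0.2364


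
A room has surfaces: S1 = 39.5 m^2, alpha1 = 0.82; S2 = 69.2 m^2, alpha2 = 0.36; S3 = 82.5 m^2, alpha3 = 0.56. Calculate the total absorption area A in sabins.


Given surfaces:
  Surface 1: 39.5 * 0.82 = 32.39
  Surface 2: 69.2 * 0.36 = 24.912
  Surface 3: 82.5 * 0.56 = 46.2
Formula: A = sum(Si * alpha_i)
A = 32.39 + 24.912 + 46.2
A = 103.5

103.5 sabins


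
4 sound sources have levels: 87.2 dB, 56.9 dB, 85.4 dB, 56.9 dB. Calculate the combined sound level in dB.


Formula: L_total = 10 * log10( sum(10^(Li/10)) )
  Source 1: 10^(87.2/10) = 524807460.2498
  Source 2: 10^(56.9/10) = 489778.8194
  Source 3: 10^(85.4/10) = 346736850.4525
  Source 4: 10^(56.9/10) = 489778.8194
Sum of linear values = 872523868.3411
L_total = 10 * log10(872523868.3411) = 89.41

89.41 dB


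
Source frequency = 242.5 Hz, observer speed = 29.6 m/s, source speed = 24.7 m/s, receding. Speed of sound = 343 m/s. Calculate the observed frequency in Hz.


Given values:
  f_s = 242.5 Hz, v_o = 29.6 m/s, v_s = 24.7 m/s
  Direction: receding
Formula: f_o = f_s * (c - v_o) / (c + v_s)
Numerator: c - v_o = 343 - 29.6 = 313.4
Denominator: c + v_s = 343 + 24.7 = 367.7
f_o = 242.5 * 313.4 / 367.7 = 206.69

206.69 Hz


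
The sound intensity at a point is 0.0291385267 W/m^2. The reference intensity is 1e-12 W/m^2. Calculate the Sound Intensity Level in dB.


Given values:
  I = 0.0291385267 W/m^2
  I_ref = 1e-12 W/m^2
Formula: SIL = 10 * log10(I / I_ref)
Compute ratio: I / I_ref = 29138526700
Compute log10: log10(29138526700) = 10.464468
Multiply: SIL = 10 * 10.464468 = 104.64

104.64 dB


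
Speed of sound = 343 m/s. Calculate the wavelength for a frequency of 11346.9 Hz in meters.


Given values:
  c = 343 m/s, f = 11346.9 Hz
Formula: lambda = c / f
lambda = 343 / 11346.9
lambda = 0.0302

0.0302 m


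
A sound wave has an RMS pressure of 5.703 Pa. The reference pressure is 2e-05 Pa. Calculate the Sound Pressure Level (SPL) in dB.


Given values:
  p = 5.703 Pa
  p_ref = 2e-05 Pa
Formula: SPL = 20 * log10(p / p_ref)
Compute ratio: p / p_ref = 5.703 / 2e-05 = 285150
Compute log10: log10(285150) = 5.455073
Multiply: SPL = 20 * 5.455073 = 109.1

109.1 dB


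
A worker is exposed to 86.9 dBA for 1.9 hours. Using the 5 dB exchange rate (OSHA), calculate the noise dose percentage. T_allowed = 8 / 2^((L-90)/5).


Given values:
  L = 86.9 dBA, T = 1.9 hours
Formula: T_allowed = 8 / 2^((L - 90) / 5)
Compute exponent: (86.9 - 90) / 5 = -0.62
Compute 2^(-0.62) = 0.650671
T_allowed = 8 / 0.650671 = 12.295 hours
Dose = (T / T_allowed) * 100
Dose = (1.9 / 12.295) * 100 = 15.45

15.45 %


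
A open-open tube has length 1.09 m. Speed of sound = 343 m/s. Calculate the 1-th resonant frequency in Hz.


Given values:
  Tube type: open-open, L = 1.09 m, c = 343 m/s, n = 1
Formula: f_n = n * c / (2 * L)
Compute 2 * L = 2 * 1.09 = 2.18
f = 1 * 343 / 2.18
f = 157.34

157.34 Hz


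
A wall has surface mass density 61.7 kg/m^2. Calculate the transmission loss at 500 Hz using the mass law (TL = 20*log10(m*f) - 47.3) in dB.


Given values:
  m = 61.7 kg/m^2, f = 500 Hz
Formula: TL = 20 * log10(m * f) - 47.3
Compute m * f = 61.7 * 500 = 30850.0
Compute log10(30850.0) = 4.489255
Compute 20 * 4.489255 = 89.7851
TL = 89.7851 - 47.3 = 42.49

42.49 dB


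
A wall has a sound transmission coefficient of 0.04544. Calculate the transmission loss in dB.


Given values:
  tau = 0.04544
Formula: TL = 10 * log10(1 / tau)
Compute 1 / tau = 1 / 0.04544 = 22.007
Compute log10(22.007) = 1.342561
TL = 10 * 1.342561 = 13.43

13.43 dB


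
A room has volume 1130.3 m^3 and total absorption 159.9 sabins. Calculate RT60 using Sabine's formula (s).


Given values:
  V = 1130.3 m^3
  A = 159.9 sabins
Formula: RT60 = 0.161 * V / A
Numerator: 0.161 * 1130.3 = 181.9783
RT60 = 181.9783 / 159.9 = 1.138

1.138 s


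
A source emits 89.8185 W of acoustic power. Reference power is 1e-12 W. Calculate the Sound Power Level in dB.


Given values:
  W = 89.8185 W
  W_ref = 1e-12 W
Formula: SWL = 10 * log10(W / W_ref)
Compute ratio: W / W_ref = 89818500000000
Compute log10: log10(89818500000000) = 13.953366
Multiply: SWL = 10 * 13.953366 = 139.53

139.53 dB


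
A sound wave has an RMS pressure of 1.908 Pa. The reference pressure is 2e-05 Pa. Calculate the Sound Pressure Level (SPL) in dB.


Given values:
  p = 1.908 Pa
  p_ref = 2e-05 Pa
Formula: SPL = 20 * log10(p / p_ref)
Compute ratio: p / p_ref = 1.908 / 2e-05 = 95400
Compute log10: log10(95400) = 4.979548
Multiply: SPL = 20 * 4.979548 = 99.59

99.59 dB


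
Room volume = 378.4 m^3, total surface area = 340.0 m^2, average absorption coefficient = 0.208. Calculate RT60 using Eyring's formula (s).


Given values:
  V = 378.4 m^3, S = 340.0 m^2, alpha = 0.208
Formula: RT60 = 0.161 * V / (-S * ln(1 - alpha))
Compute ln(1 - 0.208) = ln(0.792) = -0.233194
Denominator: -340.0 * -0.233194 = 79.286
Numerator: 0.161 * 378.4 = 60.9224
RT60 = 60.9224 / 79.286 = 0.768

0.768 s


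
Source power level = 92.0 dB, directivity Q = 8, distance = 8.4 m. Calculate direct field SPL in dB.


Given values:
  Lw = 92.0 dB, Q = 8, r = 8.4 m
Formula: SPL = Lw + 10 * log10(Q / (4 * pi * r^2))
Compute 4 * pi * r^2 = 4 * pi * 8.4^2 = 886.6831
Compute Q / denom = 8 / 886.6831 = 0.00902239
Compute 10 * log10(0.00902239) = -20.4468
SPL = 92.0 + (-20.4468) = 71.55

71.55 dB


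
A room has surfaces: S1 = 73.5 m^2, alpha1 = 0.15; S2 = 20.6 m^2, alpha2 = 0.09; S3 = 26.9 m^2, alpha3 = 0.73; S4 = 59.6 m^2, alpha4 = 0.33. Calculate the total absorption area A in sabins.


Given surfaces:
  Surface 1: 73.5 * 0.15 = 11.025
  Surface 2: 20.6 * 0.09 = 1.854
  Surface 3: 26.9 * 0.73 = 19.637
  Surface 4: 59.6 * 0.33 = 19.668
Formula: A = sum(Si * alpha_i)
A = 11.025 + 1.854 + 19.637 + 19.668
A = 52.18

52.18 sabins


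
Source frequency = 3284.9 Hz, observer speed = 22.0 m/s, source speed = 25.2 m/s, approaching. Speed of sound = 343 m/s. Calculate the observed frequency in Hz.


Given values:
  f_s = 3284.9 Hz, v_o = 22.0 m/s, v_s = 25.2 m/s
  Direction: approaching
Formula: f_o = f_s * (c + v_o) / (c - v_s)
Numerator: c + v_o = 343 + 22.0 = 365.0
Denominator: c - v_s = 343 - 25.2 = 317.8
f_o = 3284.9 * 365.0 / 317.8 = 3772.78

3772.78 Hz


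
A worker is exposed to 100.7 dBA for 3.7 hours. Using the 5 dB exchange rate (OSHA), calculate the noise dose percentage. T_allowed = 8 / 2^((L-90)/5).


Given values:
  L = 100.7 dBA, T = 3.7 hours
Formula: T_allowed = 8 / 2^((L - 90) / 5)
Compute exponent: (100.7 - 90) / 5 = 2.14
Compute 2^(2.14) = 4.40762
T_allowed = 8 / 4.40762 = 1.815039 hours
Dose = (T / T_allowed) * 100
Dose = (3.7 / 1.815039) * 100 = 203.85

203.85 %


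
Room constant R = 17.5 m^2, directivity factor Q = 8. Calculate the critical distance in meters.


Given values:
  R = 17.5 m^2, Q = 8
Formula: d_c = 0.141 * sqrt(Q * R)
Compute Q * R = 8 * 17.5 = 140.0
Compute sqrt(140.0) = 11.8322
d_c = 0.141 * 11.8322 = 1.668

1.668 m


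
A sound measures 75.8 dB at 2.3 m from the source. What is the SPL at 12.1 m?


Given values:
  SPL1 = 75.8 dB, r1 = 2.3 m, r2 = 12.1 m
Formula: SPL2 = SPL1 - 20 * log10(r2 / r1)
Compute ratio: r2 / r1 = 12.1 / 2.3 = 5.2609
Compute log10: log10(5.2609) = 0.72106
Compute drop: 20 * 0.72106 = 14.4212
SPL2 = 75.8 - 14.4212 = 61.38

61.38 dB


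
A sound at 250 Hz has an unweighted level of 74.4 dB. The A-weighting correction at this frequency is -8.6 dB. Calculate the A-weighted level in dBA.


Given values:
  SPL = 74.4 dB
  A-weighting at 250 Hz = -8.6 dB
Formula: L_A = SPL + A_weight
L_A = 74.4 + (-8.6)
L_A = 65.8

65.8 dBA


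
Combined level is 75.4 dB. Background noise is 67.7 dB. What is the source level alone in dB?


Given values:
  L_total = 75.4 dB, L_bg = 67.7 dB
Formula: L_source = 10 * log10(10^(L_total/10) - 10^(L_bg/10))
Convert to linear:
  10^(75.4/10) = 34673685.0453
  10^(67.7/10) = 5888436.5536
Difference: 34673685.0453 - 5888436.5536 = 28785248.4917
L_source = 10 * log10(28785248.4917) = 74.59

74.59 dB


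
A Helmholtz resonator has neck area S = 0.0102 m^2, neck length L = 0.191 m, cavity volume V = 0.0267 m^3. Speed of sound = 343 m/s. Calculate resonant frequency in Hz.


Given values:
  S = 0.0102 m^2, L = 0.191 m, V = 0.0267 m^3, c = 343 m/s
Formula: f = (c / (2*pi)) * sqrt(S / (V * L))
Compute V * L = 0.0267 * 0.191 = 0.0050997
Compute S / (V * L) = 0.0102 / 0.0050997 = 2.0001
Compute sqrt(2.0001) = 1.414249
Compute c / (2*pi) = 343 / 6.283185 = 54.590148
f = 54.590148 * 1.414249 = 77.2

77.2 Hz


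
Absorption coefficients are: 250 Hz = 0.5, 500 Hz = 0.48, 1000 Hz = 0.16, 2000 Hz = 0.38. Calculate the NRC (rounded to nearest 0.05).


Given values:
  a_250 = 0.5, a_500 = 0.48
  a_1000 = 0.16, a_2000 = 0.38
Formula: NRC = (a250 + a500 + a1000 + a2000) / 4
Sum = 0.5 + 0.48 + 0.16 + 0.38 = 1.52
NRC = 1.52 / 4 = 0.38
Rounded to nearest 0.05: 0.4

0.4


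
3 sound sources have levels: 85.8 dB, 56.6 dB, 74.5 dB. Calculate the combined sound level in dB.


Formula: L_total = 10 * log10( sum(10^(Li/10)) )
  Source 1: 10^(85.8/10) = 380189396.3206
  Source 2: 10^(56.6/10) = 457088.1896
  Source 3: 10^(74.5/10) = 28183829.3126
Sum of linear values = 408830313.8228
L_total = 10 * log10(408830313.8228) = 86.12

86.12 dB


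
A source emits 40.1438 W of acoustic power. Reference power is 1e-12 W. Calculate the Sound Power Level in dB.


Given values:
  W = 40.1438 W
  W_ref = 1e-12 W
Formula: SWL = 10 * log10(W / W_ref)
Compute ratio: W / W_ref = 40143800000000
Compute log10: log10(40143800000000) = 13.603618
Multiply: SWL = 10 * 13.603618 = 136.04

136.04 dB


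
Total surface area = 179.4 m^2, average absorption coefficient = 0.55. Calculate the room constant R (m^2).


Given values:
  S = 179.4 m^2, alpha = 0.55
Formula: R = S * alpha / (1 - alpha)
Numerator: 179.4 * 0.55 = 98.67
Denominator: 1 - 0.55 = 0.45
R = 98.67 / 0.45 = 219.27

219.27 m^2


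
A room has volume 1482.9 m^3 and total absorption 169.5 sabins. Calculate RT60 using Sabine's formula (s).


Given values:
  V = 1482.9 m^3
  A = 169.5 sabins
Formula: RT60 = 0.161 * V / A
Numerator: 0.161 * 1482.9 = 238.7469
RT60 = 238.7469 / 169.5 = 1.409

1.409 s


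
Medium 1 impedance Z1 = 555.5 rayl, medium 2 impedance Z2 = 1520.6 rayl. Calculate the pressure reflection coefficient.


Given values:
  Z1 = 555.5 rayl, Z2 = 1520.6 rayl
Formula: R = (Z2 - Z1) / (Z2 + Z1)
Numerator: Z2 - Z1 = 1520.6 - 555.5 = 965.1
Denominator: Z2 + Z1 = 1520.6 + 555.5 = 2076.1
R = 965.1 / 2076.1 = 0.4649

0.4649


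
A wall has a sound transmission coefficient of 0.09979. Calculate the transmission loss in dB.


Given values:
  tau = 0.09979
Formula: TL = 10 * log10(1 / tau)
Compute 1 / tau = 1 / 0.09979 = 10.021
Compute log10(10.021) = 1.000911
TL = 10 * 1.000911 = 10.01

10.01 dB


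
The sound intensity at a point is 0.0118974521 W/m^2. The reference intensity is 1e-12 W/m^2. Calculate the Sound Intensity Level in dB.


Given values:
  I = 0.0118974521 W/m^2
  I_ref = 1e-12 W/m^2
Formula: SIL = 10 * log10(I / I_ref)
Compute ratio: I / I_ref = 11897452100
Compute log10: log10(11897452100) = 10.075454
Multiply: SIL = 10 * 10.075454 = 100.75

100.75 dB


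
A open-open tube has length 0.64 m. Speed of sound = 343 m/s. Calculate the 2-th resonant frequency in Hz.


Given values:
  Tube type: open-open, L = 0.64 m, c = 343 m/s, n = 2
Formula: f_n = n * c / (2 * L)
Compute 2 * L = 2 * 0.64 = 1.28
f = 2 * 343 / 1.28
f = 535.94

535.94 Hz


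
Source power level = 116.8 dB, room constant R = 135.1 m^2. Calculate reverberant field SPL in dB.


Given values:
  Lw = 116.8 dB, R = 135.1 m^2
Formula: SPL = Lw + 10 * log10(4 / R)
Compute 4 / R = 4 / 135.1 = 0.029608
Compute 10 * log10(0.029608) = -15.2859
SPL = 116.8 + (-15.2859) = 101.51

101.51 dB


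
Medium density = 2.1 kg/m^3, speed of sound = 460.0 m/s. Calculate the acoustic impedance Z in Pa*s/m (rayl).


Given values:
  rho = 2.1 kg/m^3
  c = 460.0 m/s
Formula: Z = rho * c
Z = 2.1 * 460.0
Z = 966.0

966.0 rayl


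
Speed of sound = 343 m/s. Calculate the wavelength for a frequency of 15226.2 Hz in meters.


Given values:
  c = 343 m/s, f = 15226.2 Hz
Formula: lambda = c / f
lambda = 343 / 15226.2
lambda = 0.0225

0.0225 m


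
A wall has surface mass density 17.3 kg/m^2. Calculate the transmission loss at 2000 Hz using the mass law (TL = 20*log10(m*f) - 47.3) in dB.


Given values:
  m = 17.3 kg/m^2, f = 2000 Hz
Formula: TL = 20 * log10(m * f) - 47.3
Compute m * f = 17.3 * 2000 = 34600.0
Compute log10(34600.0) = 4.539076
Compute 20 * 4.539076 = 90.7815
TL = 90.7815 - 47.3 = 43.48

43.48 dB


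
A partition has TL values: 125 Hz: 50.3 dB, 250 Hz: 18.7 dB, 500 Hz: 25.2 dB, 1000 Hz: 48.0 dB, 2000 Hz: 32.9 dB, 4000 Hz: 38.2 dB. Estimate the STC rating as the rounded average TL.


Given TL values at each frequency:
  125 Hz: 50.3 dB
  250 Hz: 18.7 dB
  500 Hz: 25.2 dB
  1000 Hz: 48.0 dB
  2000 Hz: 32.9 dB
  4000 Hz: 38.2 dB
Formula: STC ~ round(average of TL values)
Sum = 50.3 + 18.7 + 25.2 + 48.0 + 32.9 + 38.2 = 213.3
Average = 213.3 / 6 = 35.55
Rounded: 36

36


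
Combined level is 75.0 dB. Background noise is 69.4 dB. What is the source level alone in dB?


Given values:
  L_total = 75.0 dB, L_bg = 69.4 dB
Formula: L_source = 10 * log10(10^(L_total/10) - 10^(L_bg/10))
Convert to linear:
  10^(75.0/10) = 31622776.6017
  10^(69.4/10) = 8709635.8996
Difference: 31622776.6017 - 8709635.8996 = 22913140.7021
L_source = 10 * log10(22913140.7021) = 73.6

73.6 dB


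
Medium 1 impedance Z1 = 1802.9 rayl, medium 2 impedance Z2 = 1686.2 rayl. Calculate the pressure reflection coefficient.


Given values:
  Z1 = 1802.9 rayl, Z2 = 1686.2 rayl
Formula: R = (Z2 - Z1) / (Z2 + Z1)
Numerator: Z2 - Z1 = 1686.2 - 1802.9 = -116.7
Denominator: Z2 + Z1 = 1686.2 + 1802.9 = 3489.1
R = -116.7 / 3489.1 = -0.0334

-0.0334


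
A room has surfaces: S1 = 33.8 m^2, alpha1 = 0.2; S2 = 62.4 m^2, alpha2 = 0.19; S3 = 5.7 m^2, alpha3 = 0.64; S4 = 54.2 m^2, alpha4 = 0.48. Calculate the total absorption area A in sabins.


Given surfaces:
  Surface 1: 33.8 * 0.2 = 6.76
  Surface 2: 62.4 * 0.19 = 11.856
  Surface 3: 5.7 * 0.64 = 3.648
  Surface 4: 54.2 * 0.48 = 26.016
Formula: A = sum(Si * alpha_i)
A = 6.76 + 11.856 + 3.648 + 26.016
A = 48.28

48.28 sabins


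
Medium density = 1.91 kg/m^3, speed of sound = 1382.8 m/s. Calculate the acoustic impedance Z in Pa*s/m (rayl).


Given values:
  rho = 1.91 kg/m^3
  c = 1382.8 m/s
Formula: Z = rho * c
Z = 1.91 * 1382.8
Z = 2641.15

2641.15 rayl


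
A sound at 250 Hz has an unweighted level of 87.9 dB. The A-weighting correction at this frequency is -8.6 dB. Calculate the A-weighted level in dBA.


Given values:
  SPL = 87.9 dB
  A-weighting at 250 Hz = -8.6 dB
Formula: L_A = SPL + A_weight
L_A = 87.9 + (-8.6)
L_A = 79.3

79.3 dBA


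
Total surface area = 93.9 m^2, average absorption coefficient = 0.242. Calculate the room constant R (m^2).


Given values:
  S = 93.9 m^2, alpha = 0.242
Formula: R = S * alpha / (1 - alpha)
Numerator: 93.9 * 0.242 = 22.7238
Denominator: 1 - 0.242 = 0.758
R = 22.7238 / 0.758 = 29.98

29.98 m^2


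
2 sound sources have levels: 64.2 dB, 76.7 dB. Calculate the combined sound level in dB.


Formula: L_total = 10 * log10( sum(10^(Li/10)) )
  Source 1: 10^(64.2/10) = 2630267.9919
  Source 2: 10^(76.7/10) = 46773514.1287
Sum of linear values = 49403782.1206
L_total = 10 * log10(49403782.1206) = 76.94

76.94 dB


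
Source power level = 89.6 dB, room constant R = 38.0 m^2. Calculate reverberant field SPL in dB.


Given values:
  Lw = 89.6 dB, R = 38.0 m^2
Formula: SPL = Lw + 10 * log10(4 / R)
Compute 4 / R = 4 / 38.0 = 0.105263
Compute 10 * log10(0.105263) = -9.7772
SPL = 89.6 + (-9.7772) = 79.82

79.82 dB


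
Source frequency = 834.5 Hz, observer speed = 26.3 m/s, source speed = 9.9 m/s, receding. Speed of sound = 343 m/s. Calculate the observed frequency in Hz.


Given values:
  f_s = 834.5 Hz, v_o = 26.3 m/s, v_s = 9.9 m/s
  Direction: receding
Formula: f_o = f_s * (c - v_o) / (c + v_s)
Numerator: c - v_o = 343 - 26.3 = 316.7
Denominator: c + v_s = 343 + 9.9 = 352.9
f_o = 834.5 * 316.7 / 352.9 = 748.9

748.9 Hz


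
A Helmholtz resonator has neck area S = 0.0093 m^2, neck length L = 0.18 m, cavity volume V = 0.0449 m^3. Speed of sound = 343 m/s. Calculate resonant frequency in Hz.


Given values:
  S = 0.0093 m^2, L = 0.18 m, V = 0.0449 m^3, c = 343 m/s
Formula: f = (c / (2*pi)) * sqrt(S / (V * L))
Compute V * L = 0.0449 * 0.18 = 0.008082
Compute S / (V * L) = 0.0093 / 0.008082 = 1.1507
Compute sqrt(1.1507) = 1.072707
Compute c / (2*pi) = 343 / 6.283185 = 54.590148
f = 54.590148 * 1.072707 = 58.56

58.56 Hz


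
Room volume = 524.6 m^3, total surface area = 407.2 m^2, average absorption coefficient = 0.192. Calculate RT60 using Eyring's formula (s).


Given values:
  V = 524.6 m^3, S = 407.2 m^2, alpha = 0.192
Formula: RT60 = 0.161 * V / (-S * ln(1 - alpha))
Compute ln(1 - 0.192) = ln(0.808) = -0.213193
Denominator: -407.2 * -0.213193 = 86.8122
Numerator: 0.161 * 524.6 = 84.4606
RT60 = 84.4606 / 86.8122 = 0.973

0.973 s


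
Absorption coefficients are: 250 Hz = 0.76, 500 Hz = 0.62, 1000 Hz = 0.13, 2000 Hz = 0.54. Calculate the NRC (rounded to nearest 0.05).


Given values:
  a_250 = 0.76, a_500 = 0.62
  a_1000 = 0.13, a_2000 = 0.54
Formula: NRC = (a250 + a500 + a1000 + a2000) / 4
Sum = 0.76 + 0.62 + 0.13 + 0.54 = 2.05
NRC = 2.05 / 4 = 0.5125
Rounded to nearest 0.05: 0.5

0.5


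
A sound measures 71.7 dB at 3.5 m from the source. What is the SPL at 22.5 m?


Given values:
  SPL1 = 71.7 dB, r1 = 3.5 m, r2 = 22.5 m
Formula: SPL2 = SPL1 - 20 * log10(r2 / r1)
Compute ratio: r2 / r1 = 22.5 / 3.5 = 6.4286
Compute log10: log10(6.4286) = 0.808116
Compute drop: 20 * 0.808116 = 16.1623
SPL2 = 71.7 - 16.1623 = 55.54

55.54 dB


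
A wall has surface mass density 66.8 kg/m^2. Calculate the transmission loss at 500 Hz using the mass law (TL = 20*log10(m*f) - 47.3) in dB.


Given values:
  m = 66.8 kg/m^2, f = 500 Hz
Formula: TL = 20 * log10(m * f) - 47.3
Compute m * f = 66.8 * 500 = 33400.0
Compute log10(33400.0) = 4.523746
Compute 20 * 4.523746 = 90.4749
TL = 90.4749 - 47.3 = 43.17

43.17 dB


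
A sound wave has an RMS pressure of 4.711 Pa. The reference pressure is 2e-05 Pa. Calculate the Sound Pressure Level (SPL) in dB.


Given values:
  p = 4.711 Pa
  p_ref = 2e-05 Pa
Formula: SPL = 20 * log10(p / p_ref)
Compute ratio: p / p_ref = 4.711 / 2e-05 = 235550
Compute log10: log10(235550) = 5.372083
Multiply: SPL = 20 * 5.372083 = 107.44

107.44 dB


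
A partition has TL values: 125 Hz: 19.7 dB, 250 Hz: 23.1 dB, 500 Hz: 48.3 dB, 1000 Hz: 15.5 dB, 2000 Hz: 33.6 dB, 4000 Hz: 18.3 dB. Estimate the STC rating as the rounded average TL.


Given TL values at each frequency:
  125 Hz: 19.7 dB
  250 Hz: 23.1 dB
  500 Hz: 48.3 dB
  1000 Hz: 15.5 dB
  2000 Hz: 33.6 dB
  4000 Hz: 18.3 dB
Formula: STC ~ round(average of TL values)
Sum = 19.7 + 23.1 + 48.3 + 15.5 + 33.6 + 18.3 = 158.5
Average = 158.5 / 6 = 26.42
Rounded: 26

26


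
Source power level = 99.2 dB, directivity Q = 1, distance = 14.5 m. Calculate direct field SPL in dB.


Given values:
  Lw = 99.2 dB, Q = 1, r = 14.5 m
Formula: SPL = Lw + 10 * log10(Q / (4 * pi * r^2))
Compute 4 * pi * r^2 = 4 * pi * 14.5^2 = 2642.0794
Compute Q / denom = 1 / 2642.0794 = 0.00037849
Compute 10 * log10(0.00037849) = -34.2195
SPL = 99.2 + (-34.2195) = 64.98

64.98 dB


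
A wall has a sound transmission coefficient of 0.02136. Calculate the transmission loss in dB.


Given values:
  tau = 0.02136
Formula: TL = 10 * log10(1 / tau)
Compute 1 / tau = 1 / 0.02136 = 46.8165
Compute log10(46.8165) = 1.670399
TL = 10 * 1.670399 = 16.7

16.7 dB


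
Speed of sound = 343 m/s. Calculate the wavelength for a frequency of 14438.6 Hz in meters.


Given values:
  c = 343 m/s, f = 14438.6 Hz
Formula: lambda = c / f
lambda = 343 / 14438.6
lambda = 0.0238

0.0238 m


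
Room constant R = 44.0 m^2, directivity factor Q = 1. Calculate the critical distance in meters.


Given values:
  R = 44.0 m^2, Q = 1
Formula: d_c = 0.141 * sqrt(Q * R)
Compute Q * R = 1 * 44.0 = 44.0
Compute sqrt(44.0) = 6.6332
d_c = 0.141 * 6.6332 = 0.935

0.935 m


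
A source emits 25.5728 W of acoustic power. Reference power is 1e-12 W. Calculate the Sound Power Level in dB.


Given values:
  W = 25.5728 W
  W_ref = 1e-12 W
Formula: SWL = 10 * log10(W / W_ref)
Compute ratio: W / W_ref = 25572800000000
Compute log10: log10(25572800000000) = 13.407778
Multiply: SWL = 10 * 13.407778 = 134.08

134.08 dB


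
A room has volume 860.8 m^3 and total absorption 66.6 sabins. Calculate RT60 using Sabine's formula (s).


Given values:
  V = 860.8 m^3
  A = 66.6 sabins
Formula: RT60 = 0.161 * V / A
Numerator: 0.161 * 860.8 = 138.5888
RT60 = 138.5888 / 66.6 = 2.081

2.081 s


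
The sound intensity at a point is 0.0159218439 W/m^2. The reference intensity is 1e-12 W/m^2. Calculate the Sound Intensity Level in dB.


Given values:
  I = 0.0159218439 W/m^2
  I_ref = 1e-12 W/m^2
Formula: SIL = 10 * log10(I / I_ref)
Compute ratio: I / I_ref = 15921843900
Compute log10: log10(15921843900) = 10.201993
Multiply: SIL = 10 * 10.201993 = 102.02

102.02 dB


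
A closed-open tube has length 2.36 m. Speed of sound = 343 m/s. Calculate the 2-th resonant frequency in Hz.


Given values:
  Tube type: closed-open, L = 2.36 m, c = 343 m/s, n = 2
Formula: f_n = (2n - 1) * c / (4 * L)
Compute 2n - 1 = 2*2 - 1 = 3
Compute 4 * L = 4 * 2.36 = 9.44
f = 3 * 343 / 9.44
f = 109.0

109.0 Hz


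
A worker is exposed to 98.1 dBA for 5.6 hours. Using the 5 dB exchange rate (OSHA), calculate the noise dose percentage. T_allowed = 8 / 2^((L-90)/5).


Given values:
  L = 98.1 dBA, T = 5.6 hours
Formula: T_allowed = 8 / 2^((L - 90) / 5)
Compute exponent: (98.1 - 90) / 5 = 1.62
Compute 2^(1.62) = 3.07375
T_allowed = 8 / 3.07375 = 2.602684 hours
Dose = (T / T_allowed) * 100
Dose = (5.6 / 2.602684) * 100 = 215.16

215.16 %


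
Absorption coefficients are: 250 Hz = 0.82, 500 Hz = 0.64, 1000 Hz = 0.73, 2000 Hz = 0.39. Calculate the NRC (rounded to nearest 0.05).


Given values:
  a_250 = 0.82, a_500 = 0.64
  a_1000 = 0.73, a_2000 = 0.39
Formula: NRC = (a250 + a500 + a1000 + a2000) / 4
Sum = 0.82 + 0.64 + 0.73 + 0.39 = 2.58
NRC = 2.58 / 4 = 0.645
Rounded to nearest 0.05: 0.65

0.65


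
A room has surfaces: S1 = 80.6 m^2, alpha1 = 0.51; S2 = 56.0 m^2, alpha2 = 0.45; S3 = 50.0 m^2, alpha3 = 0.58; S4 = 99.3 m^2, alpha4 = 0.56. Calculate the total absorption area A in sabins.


Given surfaces:
  Surface 1: 80.6 * 0.51 = 41.106
  Surface 2: 56.0 * 0.45 = 25.2
  Surface 3: 50.0 * 0.58 = 29.0
  Surface 4: 99.3 * 0.56 = 55.608
Formula: A = sum(Si * alpha_i)
A = 41.106 + 25.2 + 29.0 + 55.608
A = 150.91

150.91 sabins


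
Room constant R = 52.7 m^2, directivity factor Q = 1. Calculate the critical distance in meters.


Given values:
  R = 52.7 m^2, Q = 1
Formula: d_c = 0.141 * sqrt(Q * R)
Compute Q * R = 1 * 52.7 = 52.7
Compute sqrt(52.7) = 7.2595
d_c = 0.141 * 7.2595 = 1.024

1.024 m


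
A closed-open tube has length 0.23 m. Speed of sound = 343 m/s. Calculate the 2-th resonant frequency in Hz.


Given values:
  Tube type: closed-open, L = 0.23 m, c = 343 m/s, n = 2
Formula: f_n = (2n - 1) * c / (4 * L)
Compute 2n - 1 = 2*2 - 1 = 3
Compute 4 * L = 4 * 0.23 = 0.92
f = 3 * 343 / 0.92
f = 1118.48

1118.48 Hz


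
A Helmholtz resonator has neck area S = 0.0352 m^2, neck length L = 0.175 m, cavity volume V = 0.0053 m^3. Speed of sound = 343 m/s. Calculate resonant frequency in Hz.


Given values:
  S = 0.0352 m^2, L = 0.175 m, V = 0.0053 m^3, c = 343 m/s
Formula: f = (c / (2*pi)) * sqrt(S / (V * L))
Compute V * L = 0.0053 * 0.175 = 0.0009275
Compute S / (V * L) = 0.0352 / 0.0009275 = 37.9515
Compute sqrt(37.9515) = 6.160479
Compute c / (2*pi) = 343 / 6.283185 = 54.590148
f = 54.590148 * 6.160479 = 336.3

336.3 Hz


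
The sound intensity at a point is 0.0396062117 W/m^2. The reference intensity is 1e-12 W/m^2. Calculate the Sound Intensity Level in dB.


Given values:
  I = 0.0396062117 W/m^2
  I_ref = 1e-12 W/m^2
Formula: SIL = 10 * log10(I / I_ref)
Compute ratio: I / I_ref = 39606211700
Compute log10: log10(39606211700) = 10.597763
Multiply: SIL = 10 * 10.597763 = 105.98

105.98 dB


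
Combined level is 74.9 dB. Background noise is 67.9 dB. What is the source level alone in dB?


Given values:
  L_total = 74.9 dB, L_bg = 67.9 dB
Formula: L_source = 10 * log10(10^(L_total/10) - 10^(L_bg/10))
Convert to linear:
  10^(74.9/10) = 30902954.3251
  10^(67.9/10) = 6165950.0186
Difference: 30902954.3251 - 6165950.0186 = 24737004.3065
L_source = 10 * log10(24737004.3065) = 73.93

73.93 dB


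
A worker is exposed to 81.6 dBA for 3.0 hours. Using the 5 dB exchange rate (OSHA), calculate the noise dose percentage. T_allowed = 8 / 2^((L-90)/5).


Given values:
  L = 81.6 dBA, T = 3.0 hours
Formula: T_allowed = 8 / 2^((L - 90) / 5)
Compute exponent: (81.6 - 90) / 5 = -1.68
Compute 2^(-1.68) = 0.312083
T_allowed = 8 / 0.312083 = 25.634206 hours
Dose = (T / T_allowed) * 100
Dose = (3.0 / 25.634206) * 100 = 11.7

11.7 %


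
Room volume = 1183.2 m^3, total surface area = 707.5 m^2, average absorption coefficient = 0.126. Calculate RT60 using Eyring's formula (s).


Given values:
  V = 1183.2 m^3, S = 707.5 m^2, alpha = 0.126
Formula: RT60 = 0.161 * V / (-S * ln(1 - alpha))
Compute ln(1 - 0.126) = ln(0.874) = -0.134675
Denominator: -707.5 * -0.134675 = 95.2826
Numerator: 0.161 * 1183.2 = 190.4952
RT60 = 190.4952 / 95.2826 = 1.999

1.999 s


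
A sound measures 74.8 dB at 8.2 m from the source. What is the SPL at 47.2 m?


Given values:
  SPL1 = 74.8 dB, r1 = 8.2 m, r2 = 47.2 m
Formula: SPL2 = SPL1 - 20 * log10(r2 / r1)
Compute ratio: r2 / r1 = 47.2 / 8.2 = 5.7561
Compute log10: log10(5.7561) = 0.760128
Compute drop: 20 * 0.760128 = 15.2026
SPL2 = 74.8 - 15.2026 = 59.6

59.6 dB


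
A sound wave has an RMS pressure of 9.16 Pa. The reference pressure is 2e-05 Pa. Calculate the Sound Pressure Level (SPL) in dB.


Given values:
  p = 9.16 Pa
  p_ref = 2e-05 Pa
Formula: SPL = 20 * log10(p / p_ref)
Compute ratio: p / p_ref = 9.16 / 2e-05 = 458000
Compute log10: log10(458000) = 5.660865
Multiply: SPL = 20 * 5.660865 = 113.22

113.22 dB


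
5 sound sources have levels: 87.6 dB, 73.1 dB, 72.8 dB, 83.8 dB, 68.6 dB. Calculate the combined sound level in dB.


Formula: L_total = 10 * log10( sum(10^(Li/10)) )
  Source 1: 10^(87.6/10) = 575439937.3372
  Source 2: 10^(73.1/10) = 20417379.4467
  Source 3: 10^(72.8/10) = 19054607.1796
  Source 4: 10^(83.8/10) = 239883291.9019
  Source 5: 10^(68.6/10) = 7244359.6007
Sum of linear values = 862039575.4661
L_total = 10 * log10(862039575.4661) = 89.36

89.36 dB
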